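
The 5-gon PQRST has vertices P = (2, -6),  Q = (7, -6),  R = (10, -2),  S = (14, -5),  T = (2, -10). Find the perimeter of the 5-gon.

|PQ| = √((5)² + (0)²) = √25 = 5
|QR| = √((3)² + (4)²) = √25 = 5
|RS| = √((4)² + (-3)²) = √25 = 5
|ST| = √((-12)² + (-5)²) = √169 = 13
|TP| = √((0)² + (4)²) = √16 = 4
Perimeter = 5 + 5 + 5 + 13 + 4 = 32.

32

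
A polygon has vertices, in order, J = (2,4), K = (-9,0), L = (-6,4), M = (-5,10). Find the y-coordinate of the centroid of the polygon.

Apply the shoelace formula. First the cross-terms c_i = x_i·y_{i+1} − x_{i+1}·y_i:
  36, -36, -40, -40  ⇒  2A = -80, A = -40.
Then Σ (y_i + y_{i+1})·c_i = -1120, so ȳ = -1120 / (6·(-40)) = 14/3.

14/3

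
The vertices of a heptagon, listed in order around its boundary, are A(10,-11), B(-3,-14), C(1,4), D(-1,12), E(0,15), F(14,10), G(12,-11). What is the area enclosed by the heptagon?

Apply the surveyor's formula: 2A = Σ (x_i·y_{i+1} − x_{i+1}·y_i), indices taken mod 7.
Cross-terms: -173, 2, 16, -15, -210, -274, -22  ⇒  Σ = -676
Area = |Σ|/2 = 338.

338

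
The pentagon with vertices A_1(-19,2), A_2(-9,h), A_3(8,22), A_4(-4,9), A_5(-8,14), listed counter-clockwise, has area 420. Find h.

-22

The doubled signed area Σ (x_i y_{i+1} − x_{i+1} y_i) is linear in h.
With h=0 it equals 246; the coefficient of h is -27 (from the two edges through A_2).
So -27·h + 246 = 2·420 = 840 ⇒ h = -22.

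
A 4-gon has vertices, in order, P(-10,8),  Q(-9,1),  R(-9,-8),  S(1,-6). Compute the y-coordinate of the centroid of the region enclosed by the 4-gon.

Apply the surveyor's formula. First the cross-terms c_i = x_i·y_{i+1} − x_{i+1}·y_i:
  62, 81, 62, -52  ⇒  2A = 153, A = 76.5.
Then Σ (y_i + y_{i+1})·c_i = -981, so ȳ = -981 / (6·76.5) = -109/51.

-109/51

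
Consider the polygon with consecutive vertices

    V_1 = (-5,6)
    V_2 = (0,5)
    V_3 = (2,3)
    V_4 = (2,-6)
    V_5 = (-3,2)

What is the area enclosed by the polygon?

Apply the shoelace formula: 2A = Σ (x_i·y_{i+1} − x_{i+1}·y_i), indices taken mod 5.
Σ = (-25) + (-10) + (-18) + (-14) + (-8) = -75
Area = |Σ|/2 = 37.5.

37.5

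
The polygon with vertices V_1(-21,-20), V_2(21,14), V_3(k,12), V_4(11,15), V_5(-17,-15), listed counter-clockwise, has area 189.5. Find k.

18

Write out the shoelace sum; only the two edges meeting at V_3 involve k:
2·Area = [(21·12 − k·14) + (k·15 − 11·12)] + 241
       = 1·k + 361 = 379
⇒ k = 18.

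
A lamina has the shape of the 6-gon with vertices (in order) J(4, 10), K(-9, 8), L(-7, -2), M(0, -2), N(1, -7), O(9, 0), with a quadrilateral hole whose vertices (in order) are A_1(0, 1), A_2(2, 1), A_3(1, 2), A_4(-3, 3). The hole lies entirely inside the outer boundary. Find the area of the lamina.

Outer boundary:
Apply the shoelace (surveyor's) formula: 2A = Σ (x_i·y_{i+1} − x_{i+1}·y_i), indices taken mod 6.
Σ = (122) + (74) + (14) + (2) + (63) + (90) = 365
Area = |Σ|/2 = 182.5.
Hole:
Apply the shoelace formula: 2A = Σ (x_i·y_{i+1} − x_{i+1}·y_i), indices taken mod 4.
Σ = (-2) + (3) + (9) + (-3) = 7
Area = |Σ|/2 = 3.5.
Net area = 182.5 − 3.5 = 179.

179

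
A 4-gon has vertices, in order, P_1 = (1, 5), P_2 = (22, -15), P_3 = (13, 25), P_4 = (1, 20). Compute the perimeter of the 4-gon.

|P_1P_2| = √((21)² + (-20)²) = √841 = 29
|P_2P_3| = √((-9)² + (40)²) = √1681 = 41
|P_3P_4| = √((-12)² + (-5)²) = √169 = 13
|P_4P_1| = √((0)² + (-15)²) = √225 = 15
Perimeter = 29 + 41 + 13 + 15 = 98.

98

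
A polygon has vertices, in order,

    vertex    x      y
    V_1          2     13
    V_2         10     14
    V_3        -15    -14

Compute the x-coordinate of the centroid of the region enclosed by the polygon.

-1

Apply the shoelace formula. First the cross-terms c_i = x_i·y_{i+1} − x_{i+1}·y_i:
  -102, 70, -167  ⇒  2A = -199, A = -99.5.
Then Σ (x_i + x_{i+1})·c_i = 597, so x̄ = 597 / (6·(-99.5)) = -1.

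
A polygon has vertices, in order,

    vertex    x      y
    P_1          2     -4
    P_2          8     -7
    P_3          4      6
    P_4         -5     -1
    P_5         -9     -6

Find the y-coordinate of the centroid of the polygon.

Apply the shoelace formula. First the cross-terms c_i = x_i·y_{i+1} − x_{i+1}·y_i:
  18, 76, 26, 21, 48  ⇒  2A = 189, A = 94.5.
Then Σ (y_i + y_{i+1})·c_i = -771, so ȳ = -771 / (6·94.5) = -257/189.

-257/189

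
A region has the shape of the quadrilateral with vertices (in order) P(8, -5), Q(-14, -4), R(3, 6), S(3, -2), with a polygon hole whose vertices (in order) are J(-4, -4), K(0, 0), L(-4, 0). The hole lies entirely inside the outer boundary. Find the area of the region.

90.5

Outer boundary:
Apply Gauss's area formula: 2A = Σ (x_i·y_{i+1} − x_{i+1}·y_i), indices taken mod 4.
P→Q: (8)(-4) − (-14)(-5) = -102
Q→R: (-14)(6) − (3)(-4) = -72
R→S: (3)(-2) − (3)(6) = -24
S→P: (3)(-5) − (8)(-2) = 1
Σ = -197
Area = |Σ|/2 = 98.5.
Hole:
Σ = (0) + (0) + (16) = 16
Area = |Σ|/2 = 8.
Net area = 98.5 − 8 = 90.5.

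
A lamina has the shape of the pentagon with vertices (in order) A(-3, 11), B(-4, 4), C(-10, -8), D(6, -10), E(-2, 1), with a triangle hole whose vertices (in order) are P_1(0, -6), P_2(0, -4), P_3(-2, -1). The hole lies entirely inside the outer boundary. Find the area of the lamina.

107.5

Outer boundary:
Apply the shoelace formula: 2A = Σ (x_i·y_{i+1} − x_{i+1}·y_i), indices taken mod 5.
Cross-terms: 32, 72, 148, -14, -19  ⇒  Σ = 219
Area = |Σ|/2 = 109.5.
Hole:
Σ = (0) + (-8) + (12) = 4
Area = |Σ|/2 = 2.
Net area = 109.5 − 2 = 107.5.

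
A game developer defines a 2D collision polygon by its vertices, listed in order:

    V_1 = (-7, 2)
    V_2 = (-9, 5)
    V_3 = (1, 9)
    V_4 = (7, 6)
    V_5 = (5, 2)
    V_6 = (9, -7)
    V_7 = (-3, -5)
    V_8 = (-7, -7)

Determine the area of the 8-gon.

186

Apply the surveyor's formula: 2A = Σ (x_i·y_{i+1} − x_{i+1}·y_i), indices taken mod 8.
Cross-terms: -17, -86, -57, -16, -53, -66, -14, -63  ⇒  Σ = -372
Area = |Σ|/2 = 186.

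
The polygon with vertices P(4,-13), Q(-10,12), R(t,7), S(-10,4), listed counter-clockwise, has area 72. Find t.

Write out the shoelace sum; only the two edges meeting at R involve t:
2·Area = [((-10)·7 − t·12) + (t·4 − (-10)·7)] + 32
       = -8·t + 32 = 144
⇒ t = -14.

-14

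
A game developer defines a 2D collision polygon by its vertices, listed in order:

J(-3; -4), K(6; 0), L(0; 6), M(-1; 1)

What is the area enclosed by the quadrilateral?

Σ = (24) + (36) + (6) + (7) = 73
Area = |Σ|/2 = 36.5.

36.5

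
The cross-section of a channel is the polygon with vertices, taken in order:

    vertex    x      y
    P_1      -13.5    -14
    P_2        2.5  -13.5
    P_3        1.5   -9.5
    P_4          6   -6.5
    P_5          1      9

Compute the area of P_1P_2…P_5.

214.5

Σ = (217.25) + (-3.5) + (47.25) + (60.5) + (107.5) = 429
Area = |Σ|/2 = 214.5.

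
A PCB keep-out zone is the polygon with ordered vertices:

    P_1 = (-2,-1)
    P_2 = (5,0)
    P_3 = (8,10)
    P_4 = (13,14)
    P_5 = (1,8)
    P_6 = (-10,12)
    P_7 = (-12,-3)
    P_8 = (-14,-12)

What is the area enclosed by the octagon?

P_1→P_2: (-2)(0) − (5)(-1) = 5
P_2→P_3: (5)(10) − (8)(0) = 50
P_3→P_4: (8)(14) − (13)(10) = -18
P_4→P_5: (13)(8) − (1)(14) = 90
P_5→P_6: (1)(12) − (-10)(8) = 92
P_6→P_7: (-10)(-3) − (-12)(12) = 174
P_7→P_8: (-12)(-12) − (-14)(-3) = 102
P_8→P_1: (-14)(-1) − (-2)(-12) = -10
Σ = 485
Area = |Σ|/2 = 242.5.

242.5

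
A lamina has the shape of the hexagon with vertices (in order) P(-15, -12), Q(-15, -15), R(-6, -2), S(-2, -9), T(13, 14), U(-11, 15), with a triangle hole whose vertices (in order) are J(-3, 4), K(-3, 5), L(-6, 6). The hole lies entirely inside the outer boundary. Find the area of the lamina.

413.5

Outer boundary:
Apply the shoelace formula: 2A = Σ (x_i·y_{i+1} − x_{i+1}·y_i), indices taken mod 6.
P→Q: (-15)(-15) − (-15)(-12) = 45
Q→R: (-15)(-2) − (-6)(-15) = -60
R→S: (-6)(-9) − (-2)(-2) = 50
S→T: (-2)(14) − (13)(-9) = 89
T→U: (13)(15) − (-11)(14) = 349
U→P: (-11)(-12) − (-15)(15) = 357
Σ = 830
Area = |Σ|/2 = 415.
Hole:
J→K: (-3)(5) − (-3)(4) = -3
K→L: (-3)(6) − (-6)(5) = 12
L→J: (-6)(4) − (-3)(6) = -6
Σ = 3
Area = |Σ|/2 = 1.5.
Net area = 415 − 1.5 = 413.5.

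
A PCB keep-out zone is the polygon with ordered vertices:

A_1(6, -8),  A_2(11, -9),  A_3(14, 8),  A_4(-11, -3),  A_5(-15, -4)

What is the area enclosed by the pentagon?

Σ = (34) + (214) + (46) + (-1) + (144) = 437
Area = |Σ|/2 = 218.5.

218.5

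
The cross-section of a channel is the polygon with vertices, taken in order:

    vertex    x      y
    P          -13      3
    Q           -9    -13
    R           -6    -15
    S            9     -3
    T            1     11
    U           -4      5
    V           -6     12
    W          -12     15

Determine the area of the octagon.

Σ = (196) + (57) + (153) + (102) + (49) + (-18) + (54) + (159) = 752
Area = |Σ|/2 = 376.

376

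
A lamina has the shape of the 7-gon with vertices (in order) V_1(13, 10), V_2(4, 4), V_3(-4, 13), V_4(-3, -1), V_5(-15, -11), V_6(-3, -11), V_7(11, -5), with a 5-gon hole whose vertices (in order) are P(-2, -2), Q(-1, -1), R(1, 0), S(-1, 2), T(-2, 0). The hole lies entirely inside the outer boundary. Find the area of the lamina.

Outer boundary:
Apply Gauss's area formula: 2A = Σ (x_i·y_{i+1} − x_{i+1}·y_i), indices taken mod 7.
V_1→V_2: (13)(4) − (4)(10) = 12
V_2→V_3: (4)(13) − (-4)(4) = 68
V_3→V_4: (-4)(-1) − (-3)(13) = 43
V_4→V_5: (-3)(-11) − (-15)(-1) = 18
V_5→V_6: (-15)(-11) − (-3)(-11) = 132
V_6→V_7: (-3)(-5) − (11)(-11) = 136
V_7→V_1: (11)(10) − (13)(-5) = 175
Σ = 584
Area = |Σ|/2 = 292.
Hole:
Apply the shoelace (surveyor's) formula: 2A = Σ (x_i·y_{i+1} − x_{i+1}·y_i), indices taken mod 5.
Σ = (0) + (1) + (2) + (4) + (4) = 11
Area = |Σ|/2 = 5.5.
Net area = 292 − 5.5 = 286.5.

286.5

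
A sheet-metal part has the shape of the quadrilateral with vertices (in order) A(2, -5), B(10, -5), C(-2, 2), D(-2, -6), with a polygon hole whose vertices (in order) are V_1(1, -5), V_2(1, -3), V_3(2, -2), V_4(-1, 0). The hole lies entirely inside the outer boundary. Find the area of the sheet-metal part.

Outer boundary:
A→B: (2)(-5) − (10)(-5) = 40
B→C: (10)(2) − (-2)(-5) = 10
C→D: (-2)(-6) − (-2)(2) = 16
D→A: (-2)(-5) − (2)(-6) = 22
Σ = 88
Area = |Σ|/2 = 44.
Hole:
Apply the surveyor's formula: 2A = Σ (x_i·y_{i+1} − x_{i+1}·y_i), indices taken mod 4.
Cross-terms: 2, 4, -2, 5  ⇒  Σ = 9
Area = |Σ|/2 = 4.5.
Net area = 44 − 4.5 = 39.5.

39.5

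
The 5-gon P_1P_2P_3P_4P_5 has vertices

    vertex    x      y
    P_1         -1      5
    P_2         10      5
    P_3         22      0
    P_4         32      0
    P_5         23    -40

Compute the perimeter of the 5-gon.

126

|P_1P_2| = √((11)² + (0)²) = √121 = 11
|P_2P_3| = √((12)² + (-5)²) = √169 = 13
|P_3P_4| = √((10)² + (0)²) = √100 = 10
|P_4P_5| = √((-9)² + (-40)²) = √1681 = 41
|P_5P_1| = √((-24)² + (45)²) = √2601 = 51
Perimeter = 11 + 13 + 10 + 41 + 51 = 126.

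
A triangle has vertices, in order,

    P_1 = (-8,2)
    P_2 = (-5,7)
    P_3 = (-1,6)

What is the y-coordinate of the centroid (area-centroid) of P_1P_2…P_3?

Apply the shoelace formula. First the cross-terms c_i = x_i·y_{i+1} − x_{i+1}·y_i:
  -46, -23, 46  ⇒  2A = -23, A = -11.5.
Then Σ (y_i + y_{i+1})·c_i = -345, so ȳ = -345 / (6·(-11.5)) = 5.

5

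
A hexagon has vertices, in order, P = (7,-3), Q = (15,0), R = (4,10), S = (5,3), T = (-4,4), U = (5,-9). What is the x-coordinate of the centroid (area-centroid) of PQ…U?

Apply the shoelace (surveyor's) formula. First the cross-terms c_i = x_i·y_{i+1} − x_{i+1}·y_i:
  45, 150, -38, 32, 16, 48  ⇒  2A = 253, A = 126.5.
Then Σ (x_i + x_{i+1})·c_i = 4122, so x̄ = 4122 / (6·126.5) = 1374/253.

1374/253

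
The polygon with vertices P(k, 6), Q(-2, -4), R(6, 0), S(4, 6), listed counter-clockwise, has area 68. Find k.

Write out the shoelace sum; only the two edges meeting at P involve k:
2·Area = [(4·6 − k·6) + (k·(-4) − (-2)·6)] + 60
       = -10·k + 96 = 136
⇒ k = -4.

-4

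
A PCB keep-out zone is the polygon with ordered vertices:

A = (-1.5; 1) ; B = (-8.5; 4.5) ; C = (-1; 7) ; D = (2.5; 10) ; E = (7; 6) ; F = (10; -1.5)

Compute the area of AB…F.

Apply the shoelace (surveyor's) formula: 2A = Σ (x_i·y_{i+1} − x_{i+1}·y_i), indices taken mod 6.
A→B: (-1.5)(4.5) − (-8.5)(1) = 1.75
B→C: (-8.5)(7) − (-1)(4.5) = -55
C→D: (-1)(10) − (2.5)(7) = -27.5
D→E: (2.5)(6) − (7)(10) = -55
E→F: (7)(-1.5) − (10)(6) = -70.5
F→A: (10)(1) − (-1.5)(-1.5) = 7.75
Σ = -198.5
Area = |Σ|/2 = 99.25.

99.25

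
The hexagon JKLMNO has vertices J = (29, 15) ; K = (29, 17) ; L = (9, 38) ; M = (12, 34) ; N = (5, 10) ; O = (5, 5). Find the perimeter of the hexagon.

|JK| = √((0)² + (2)²) = √4 = 2
|KL| = √((-20)² + (21)²) = √841 = 29
|LM| = √((3)² + (-4)²) = √25 = 5
|MN| = √((-7)² + (-24)²) = √625 = 25
|NO| = √((0)² + (-5)²) = √25 = 5
|OJ| = √((24)² + (10)²) = √676 = 26
Perimeter = 2 + 29 + 5 + 25 + 5 + 26 = 92.

92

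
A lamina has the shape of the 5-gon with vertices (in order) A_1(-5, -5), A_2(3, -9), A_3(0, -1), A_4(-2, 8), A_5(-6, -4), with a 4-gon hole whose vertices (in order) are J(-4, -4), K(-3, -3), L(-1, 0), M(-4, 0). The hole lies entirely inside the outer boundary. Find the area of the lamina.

Outer boundary:
Apply the shoelace (surveyor's) formula: 2A = Σ (x_i·y_{i+1} − x_{i+1}·y_i), indices taken mod 5.
Σ = (60) + (-3) + (-2) + (56) + (10) = 121
Area = |Σ|/2 = 60.5.
Hole:
Apply the shoelace formula: 2A = Σ (x_i·y_{i+1} − x_{i+1}·y_i), indices taken mod 4.
Σ = (0) + (-3) + (0) + (16) = 13
Area = |Σ|/2 = 6.5.
Net area = 60.5 − 6.5 = 54.

54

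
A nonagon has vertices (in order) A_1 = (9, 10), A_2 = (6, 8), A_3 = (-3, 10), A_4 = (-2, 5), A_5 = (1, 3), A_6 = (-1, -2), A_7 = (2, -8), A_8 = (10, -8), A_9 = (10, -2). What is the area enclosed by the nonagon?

172.5

A_1→A_2: (9)(8) − (6)(10) = 12
A_2→A_3: (6)(10) − (-3)(8) = 84
A_3→A_4: (-3)(5) − (-2)(10) = 5
A_4→A_5: (-2)(3) − (1)(5) = -11
A_5→A_6: (1)(-2) − (-1)(3) = 1
A_6→A_7: (-1)(-8) − (2)(-2) = 12
A_7→A_8: (2)(-8) − (10)(-8) = 64
A_8→A_9: (10)(-2) − (10)(-8) = 60
A_9→A_1: (10)(10) − (9)(-2) = 118
Σ = 345
Area = |Σ|/2 = 172.5.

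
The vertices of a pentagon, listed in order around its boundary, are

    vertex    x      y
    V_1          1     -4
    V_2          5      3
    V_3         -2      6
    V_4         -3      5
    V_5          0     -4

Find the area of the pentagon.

Apply the shoelace (surveyor's) formula: 2A = Σ (x_i·y_{i+1} − x_{i+1}·y_i), indices taken mod 5.
Σ = (23) + (36) + (8) + (12) + (4) = 83
Area = |Σ|/2 = 41.5.

41.5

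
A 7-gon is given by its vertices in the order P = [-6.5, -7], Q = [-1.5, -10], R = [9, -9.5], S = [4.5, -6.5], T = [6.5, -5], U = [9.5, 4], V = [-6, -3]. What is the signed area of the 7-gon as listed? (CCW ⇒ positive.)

Σ = (54.5) + (104.25) + (-15.75) + (19.75) + (73.5) + (-4.5) + (22.5) = 254.25
Signed area = Σ/2 = 127.125 (positive ⇒ counter-clockwise traversal).

127.125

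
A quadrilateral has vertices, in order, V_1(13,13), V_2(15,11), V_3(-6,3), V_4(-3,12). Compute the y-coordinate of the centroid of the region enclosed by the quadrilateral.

1838/199

Apply the shoelace formula. First the cross-terms c_i = x_i·y_{i+1} − x_{i+1}·y_i:
  -52, 111, -63, -195  ⇒  2A = -199, A = -99.5.
Then Σ (y_i + y_{i+1})·c_i = -5514, so ȳ = -5514 / (6·(-99.5)) = 1838/199.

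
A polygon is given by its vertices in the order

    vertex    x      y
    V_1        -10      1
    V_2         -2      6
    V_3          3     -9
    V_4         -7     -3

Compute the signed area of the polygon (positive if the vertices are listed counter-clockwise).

-83.5

Apply the shoelace (surveyor's) formula: 2A = Σ (x_i·y_{i+1} − x_{i+1}·y_i), indices taken mod 4.
Σ = (-58) + (0) + (-72) + (-37) = -167
Signed area = Σ/2 = -83.5 (negative ⇒ clockwise traversal).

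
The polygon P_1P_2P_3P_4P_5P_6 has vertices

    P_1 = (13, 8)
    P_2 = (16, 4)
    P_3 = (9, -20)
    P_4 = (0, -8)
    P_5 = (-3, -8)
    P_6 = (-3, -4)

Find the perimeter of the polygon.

72

|P_1P_2| = √((3)² + (-4)²) = √25 = 5
|P_2P_3| = √((-7)² + (-24)²) = √625 = 25
|P_3P_4| = √((-9)² + (12)²) = √225 = 15
|P_4P_5| = √((-3)² + (0)²) = √9 = 3
|P_5P_6| = √((0)² + (4)²) = √16 = 4
|P_6P_1| = √((16)² + (12)²) = √400 = 20
Perimeter = 5 + 25 + 15 + 3 + 4 + 20 = 72.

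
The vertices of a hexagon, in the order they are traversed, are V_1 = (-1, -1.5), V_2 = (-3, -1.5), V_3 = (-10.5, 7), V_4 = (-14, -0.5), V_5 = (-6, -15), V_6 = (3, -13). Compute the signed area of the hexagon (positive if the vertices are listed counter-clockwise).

Cross-terms: -3, -36.75, 103.25, 207, 123, -17.5  ⇒  Σ = 376
Signed area = Σ/2 = 188 (positive ⇒ counter-clockwise traversal).

188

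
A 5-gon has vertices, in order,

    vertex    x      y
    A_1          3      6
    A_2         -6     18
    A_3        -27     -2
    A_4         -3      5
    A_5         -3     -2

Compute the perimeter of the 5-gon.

86

|A_1A_2| = √((-9)² + (12)²) = √225 = 15
|A_2A_3| = √((-21)² + (-20)²) = √841 = 29
|A_3A_4| = √((24)² + (7)²) = √625 = 25
|A_4A_5| = √((0)² + (-7)²) = √49 = 7
|A_5A_1| = √((6)² + (8)²) = √100 = 10
Perimeter = 15 + 29 + 25 + 7 + 10 = 86.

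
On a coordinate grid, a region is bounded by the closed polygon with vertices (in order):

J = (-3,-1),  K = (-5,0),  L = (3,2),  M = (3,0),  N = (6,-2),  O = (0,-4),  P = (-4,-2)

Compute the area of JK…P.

Apply the shoelace (surveyor's) formula: 2A = Σ (x_i·y_{i+1} − x_{i+1}·y_i), indices taken mod 7.
Σ = (-5) + (-10) + (-6) + (-6) + (-24) + (-16) + (-2) = -69
Area = |Σ|/2 = 34.5.

34.5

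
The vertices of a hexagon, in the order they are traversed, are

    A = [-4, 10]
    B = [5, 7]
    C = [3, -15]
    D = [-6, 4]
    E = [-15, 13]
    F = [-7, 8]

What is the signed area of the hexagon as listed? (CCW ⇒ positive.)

A→B: (-4)(7) − (5)(10) = -78
B→C: (5)(-15) − (3)(7) = -96
C→D: (3)(4) − (-6)(-15) = -78
D→E: (-6)(13) − (-15)(4) = -18
E→F: (-15)(8) − (-7)(13) = -29
F→A: (-7)(10) − (-4)(8) = -38
Σ = -337
Signed area = Σ/2 = -168.5 (negative ⇒ clockwise traversal).

-168.5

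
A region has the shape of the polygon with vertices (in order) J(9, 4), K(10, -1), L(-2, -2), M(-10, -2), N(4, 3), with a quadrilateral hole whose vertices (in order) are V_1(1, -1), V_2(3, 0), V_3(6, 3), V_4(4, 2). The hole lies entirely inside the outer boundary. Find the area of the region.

57

Outer boundary:
Apply the surveyor's formula: 2A = Σ (x_i·y_{i+1} − x_{i+1}·y_i), indices taken mod 5.
Σ = (-49) + (-22) + (-16) + (-22) + (-11) = -120
Area = |Σ|/2 = 60.
Hole:
Apply Gauss's area formula: 2A = Σ (x_i·y_{i+1} − x_{i+1}·y_i), indices taken mod 4.
Σ = (3) + (9) + (0) + (-6) = 6
Area = |Σ|/2 = 3.
Net area = 60 − 3 = 57.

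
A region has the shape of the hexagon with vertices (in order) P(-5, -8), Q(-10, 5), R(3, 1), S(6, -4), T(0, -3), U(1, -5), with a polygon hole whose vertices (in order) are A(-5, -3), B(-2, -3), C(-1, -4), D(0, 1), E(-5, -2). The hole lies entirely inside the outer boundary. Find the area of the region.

86.5

Outer boundary:
Σ = (-105) + (-25) + (-18) + (-18) + (3) + (-33) = -196
Area = |Σ|/2 = 98.
Hole:
A→B: (-5)(-3) − (-2)(-3) = 9
B→C: (-2)(-4) − (-1)(-3) = 5
C→D: (-1)(1) − (0)(-4) = -1
D→E: (0)(-2) − (-5)(1) = 5
E→A: (-5)(-3) − (-5)(-2) = 5
Σ = 23
Area = |Σ|/2 = 11.5.
Net area = 98 − 11.5 = 86.5.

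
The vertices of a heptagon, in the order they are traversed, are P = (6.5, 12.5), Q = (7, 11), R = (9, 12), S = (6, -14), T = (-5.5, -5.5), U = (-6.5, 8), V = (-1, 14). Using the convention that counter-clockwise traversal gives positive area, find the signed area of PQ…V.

-302.625

P→Q: (6.5)(11) − (7)(12.5) = -16
Q→R: (7)(12) − (9)(11) = -15
R→S: (9)(-14) − (6)(12) = -198
S→T: (6)(-5.5) − (-5.5)(-14) = -110
T→U: (-5.5)(8) − (-6.5)(-5.5) = -79.75
U→V: (-6.5)(14) − (-1)(8) = -83
V→P: (-1)(12.5) − (6.5)(14) = -103.5
Σ = -605.25
Signed area = Σ/2 = -302.625 (negative ⇒ clockwise traversal).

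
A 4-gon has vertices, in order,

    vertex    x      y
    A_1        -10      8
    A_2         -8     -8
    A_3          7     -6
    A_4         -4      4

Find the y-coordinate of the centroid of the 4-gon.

Apply the surveyor's formula. First the cross-terms c_i = x_i·y_{i+1} − x_{i+1}·y_i:
  144, 104, 4, 8  ⇒  2A = 260, A = 130.
Then Σ (y_i + y_{i+1})·c_i = -1368, so ȳ = -1368 / (6·130) = -114/65.

-114/65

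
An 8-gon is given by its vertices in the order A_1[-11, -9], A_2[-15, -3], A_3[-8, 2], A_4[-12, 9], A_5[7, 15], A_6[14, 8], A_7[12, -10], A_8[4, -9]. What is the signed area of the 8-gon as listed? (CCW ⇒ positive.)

Apply the surveyor's formula: 2A = Σ (x_i·y_{i+1} − x_{i+1}·y_i), indices taken mod 8.
Σ = (-102) + (-54) + (-48) + (-243) + (-154) + (-236) + (-68) + (-135) = -1040
Signed area = Σ/2 = -520 (negative ⇒ clockwise traversal).

-520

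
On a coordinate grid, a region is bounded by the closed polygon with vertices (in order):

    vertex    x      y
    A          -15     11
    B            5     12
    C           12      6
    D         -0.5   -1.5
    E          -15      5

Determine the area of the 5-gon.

Apply the shoelace formula: 2A = Σ (x_i·y_{i+1} − x_{i+1}·y_i), indices taken mod 5.
A→B: (-15)(12) − (5)(11) = -235
B→C: (5)(6) − (12)(12) = -114
C→D: (12)(-1.5) − (-0.5)(6) = -15
D→E: (-0.5)(5) − (-15)(-1.5) = -25
E→A: (-15)(11) − (-15)(5) = -90
Σ = -479
Area = |Σ|/2 = 239.5.

239.5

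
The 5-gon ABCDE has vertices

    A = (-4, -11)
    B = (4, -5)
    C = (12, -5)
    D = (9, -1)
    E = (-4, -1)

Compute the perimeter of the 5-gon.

|AB| = √((8)² + (6)²) = √100 = 10
|BC| = √((8)² + (0)²) = √64 = 8
|CD| = √((-3)² + (4)²) = √25 = 5
|DE| = √((-13)² + (0)²) = √169 = 13
|EA| = √((0)² + (-10)²) = √100 = 10
Perimeter = 10 + 8 + 5 + 13 + 10 = 46.

46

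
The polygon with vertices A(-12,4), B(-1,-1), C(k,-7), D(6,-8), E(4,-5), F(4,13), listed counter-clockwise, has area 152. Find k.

Write out the shoelace sum; only the two edges meeting at C involve k:
2·Area = [((-1)·(-7) − k·(-1)) + (k·(-8) − 6·(-7))] + 262
       = -7·k + 311 = 304
⇒ k = 1.

1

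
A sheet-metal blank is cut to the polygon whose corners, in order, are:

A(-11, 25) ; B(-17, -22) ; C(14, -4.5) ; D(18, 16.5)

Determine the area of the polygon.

Apply the surveyor's formula: 2A = Σ (x_i·y_{i+1} − x_{i+1}·y_i), indices taken mod 4.
Σ = (667) + (384.5) + (312) + (631.5) = 1995
Area = |Σ|/2 = 997.5.

997.5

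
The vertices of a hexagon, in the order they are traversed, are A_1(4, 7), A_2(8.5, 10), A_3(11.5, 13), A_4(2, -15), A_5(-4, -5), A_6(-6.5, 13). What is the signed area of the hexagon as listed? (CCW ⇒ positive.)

Apply the shoelace formula: 2A = Σ (x_i·y_{i+1} − x_{i+1}·y_i), indices taken mod 6.
Σ = (-19.5) + (-4.5) + (-198.5) + (-70) + (-84.5) + (-97.5) = -474.5
Signed area = Σ/2 = -237.25 (negative ⇒ clockwise traversal).

-237.25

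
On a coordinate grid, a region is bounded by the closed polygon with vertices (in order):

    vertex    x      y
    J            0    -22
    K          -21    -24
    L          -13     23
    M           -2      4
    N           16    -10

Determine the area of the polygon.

829.5

Apply the shoelace formula: 2A = Σ (x_i·y_{i+1} − x_{i+1}·y_i), indices taken mod 5.
J→K: (0)(-24) − (-21)(-22) = -462
K→L: (-21)(23) − (-13)(-24) = -795
L→M: (-13)(4) − (-2)(23) = -6
M→N: (-2)(-10) − (16)(4) = -44
N→J: (16)(-22) − (0)(-10) = -352
Σ = -1659
Area = |Σ|/2 = 829.5.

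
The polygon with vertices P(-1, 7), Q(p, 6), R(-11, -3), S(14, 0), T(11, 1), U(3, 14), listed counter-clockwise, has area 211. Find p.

The doubled signed area Σ (x_i y_{i+1} − x_{i+1} y_i) is linear in p.
With p=0 it equals 302; the coefficient of p is -10 (from the two edges through Q).
So -10·p + 302 = 2·211 = 422 ⇒ p = -12.

-12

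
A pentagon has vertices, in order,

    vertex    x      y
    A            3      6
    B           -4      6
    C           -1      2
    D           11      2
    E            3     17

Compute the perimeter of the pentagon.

52

|AB| = √((-7)² + (0)²) = √49 = 7
|BC| = √((3)² + (-4)²) = √25 = 5
|CD| = √((12)² + (0)²) = √144 = 12
|DE| = √((-8)² + (15)²) = √289 = 17
|EA| = √((0)² + (-11)²) = √121 = 11
Perimeter = 7 + 5 + 12 + 17 + 11 = 52.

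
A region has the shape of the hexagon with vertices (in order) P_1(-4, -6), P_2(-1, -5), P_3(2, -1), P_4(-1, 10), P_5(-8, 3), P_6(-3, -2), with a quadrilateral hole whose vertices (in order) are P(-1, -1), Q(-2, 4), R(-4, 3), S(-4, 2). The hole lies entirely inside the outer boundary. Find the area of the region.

Outer boundary:
Cross-terms: 14, 11, 19, 77, 25, 10  ⇒  Σ = 156
Area = |Σ|/2 = 78.
Hole:
P→Q: (-1)(4) − (-2)(-1) = -6
Q→R: (-2)(3) − (-4)(4) = 10
R→S: (-4)(2) − (-4)(3) = 4
S→P: (-4)(-1) − (-1)(2) = 6
Σ = 14
Area = |Σ|/2 = 7.
Net area = 78 − 7 = 71.

71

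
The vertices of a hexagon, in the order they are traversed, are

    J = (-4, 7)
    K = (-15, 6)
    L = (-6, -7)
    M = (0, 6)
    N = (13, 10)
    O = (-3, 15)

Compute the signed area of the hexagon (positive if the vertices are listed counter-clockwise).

J→K: (-4)(6) − (-15)(7) = 81
K→L: (-15)(-7) − (-6)(6) = 141
L→M: (-6)(6) − (0)(-7) = -36
M→N: (0)(10) − (13)(6) = -78
N→O: (13)(15) − (-3)(10) = 225
O→J: (-3)(7) − (-4)(15) = 39
Σ = 372
Signed area = Σ/2 = 186 (positive ⇒ counter-clockwise traversal).

186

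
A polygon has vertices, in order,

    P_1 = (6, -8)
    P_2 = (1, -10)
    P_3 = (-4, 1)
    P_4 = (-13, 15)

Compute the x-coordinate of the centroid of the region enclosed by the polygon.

-227/186

Apply Gauss's area formula. First the cross-terms c_i = x_i·y_{i+1} − x_{i+1}·y_i:
  -52, -39, -47, 14  ⇒  2A = -124, A = -62.
Then Σ (x_i + x_{i+1})·c_i = 454, so x̄ = 454 / (6·(-62)) = -227/186.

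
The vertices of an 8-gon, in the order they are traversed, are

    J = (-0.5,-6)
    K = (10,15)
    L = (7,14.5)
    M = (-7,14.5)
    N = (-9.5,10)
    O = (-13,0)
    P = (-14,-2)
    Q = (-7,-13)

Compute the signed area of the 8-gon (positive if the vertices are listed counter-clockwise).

J→K: (-0.5)(15) − (10)(-6) = 52.5
K→L: (10)(14.5) − (7)(15) = 40
L→M: (7)(14.5) − (-7)(14.5) = 203
M→N: (-7)(10) − (-9.5)(14.5) = 67.75
N→O: (-9.5)(0) − (-13)(10) = 130
O→P: (-13)(-2) − (-14)(0) = 26
P→Q: (-14)(-13) − (-7)(-2) = 168
Q→J: (-7)(-6) − (-0.5)(-13) = 35.5
Σ = 722.75
Signed area = Σ/2 = 361.375 (positive ⇒ counter-clockwise traversal).

361.375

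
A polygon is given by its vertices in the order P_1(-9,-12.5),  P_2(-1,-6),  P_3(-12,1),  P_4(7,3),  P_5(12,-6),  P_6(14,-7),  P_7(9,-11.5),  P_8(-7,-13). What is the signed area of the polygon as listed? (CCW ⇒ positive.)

-238.75

Apply the shoelace (surveyor's) formula: 2A = Σ (x_i·y_{i+1} − x_{i+1}·y_i), indices taken mod 8.
P_1→P_2: (-9)(-6) − (-1)(-12.5) = 41.5
P_2→P_3: (-1)(1) − (-12)(-6) = -73
P_3→P_4: (-12)(3) − (7)(1) = -43
P_4→P_5: (7)(-6) − (12)(3) = -78
P_5→P_6: (12)(-7) − (14)(-6) = 0
P_6→P_7: (14)(-11.5) − (9)(-7) = -98
P_7→P_8: (9)(-13) − (-7)(-11.5) = -197.5
P_8→P_1: (-7)(-12.5) − (-9)(-13) = -29.5
Σ = -477.5
Signed area = Σ/2 = -238.75 (negative ⇒ clockwise traversal).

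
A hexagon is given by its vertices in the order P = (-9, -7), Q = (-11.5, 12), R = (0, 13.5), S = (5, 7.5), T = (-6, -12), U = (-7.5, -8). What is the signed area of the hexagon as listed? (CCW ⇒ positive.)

-243.875

Apply Gauss's area formula: 2A = Σ (x_i·y_{i+1} − x_{i+1}·y_i), indices taken mod 6.
Σ = (-188.5) + (-155.25) + (-67.5) + (-15) + (-42) + (-19.5) = -487.75
Signed area = Σ/2 = -243.875 (negative ⇒ clockwise traversal).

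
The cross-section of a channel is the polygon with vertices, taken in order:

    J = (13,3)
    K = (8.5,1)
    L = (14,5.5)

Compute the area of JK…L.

4.625

Apply Gauss's area formula: 2A = Σ (x_i·y_{i+1} − x_{i+1}·y_i), indices taken mod 3.
Σ = (-12.5) + (32.75) + (-29.5) = -9.25
Area = |Σ|/2 = 4.625.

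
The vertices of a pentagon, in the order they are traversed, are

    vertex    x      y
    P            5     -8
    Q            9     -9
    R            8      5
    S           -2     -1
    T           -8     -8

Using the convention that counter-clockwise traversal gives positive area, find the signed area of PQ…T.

129

Σ = (27) + (117) + (2) + (8) + (104) = 258
Signed area = Σ/2 = 129 (positive ⇒ counter-clockwise traversal).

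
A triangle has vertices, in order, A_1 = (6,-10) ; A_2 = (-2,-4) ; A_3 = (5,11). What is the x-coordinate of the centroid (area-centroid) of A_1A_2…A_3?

3

Apply the surveyor's formula. First the cross-terms c_i = x_i·y_{i+1} − x_{i+1}·y_i:
  -44, -2, -116  ⇒  2A = -162, A = -81.
Then Σ (x_i + x_{i+1})·c_i = -1458, so x̄ = -1458 / (6·(-81)) = 3.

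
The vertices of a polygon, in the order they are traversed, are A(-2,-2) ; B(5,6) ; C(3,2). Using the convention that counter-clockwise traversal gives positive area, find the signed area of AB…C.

Apply Gauss's area formula: 2A = Σ (x_i·y_{i+1} − x_{i+1}·y_i), indices taken mod 3.
Σ = (-2) + (-8) + (-2) = -12
Signed area = Σ/2 = -6 (negative ⇒ clockwise traversal).

-6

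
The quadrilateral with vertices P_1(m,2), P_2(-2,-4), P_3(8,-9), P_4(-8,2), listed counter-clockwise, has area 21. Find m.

-10

Write out the shoelace sum; only the two edges meeting at P_1 involve m:
2·Area = [((-8)·2 − m·2) + (m·(-4) − (-2)·2)] + -6
       = -6·m + -18 = 42
⇒ m = -10.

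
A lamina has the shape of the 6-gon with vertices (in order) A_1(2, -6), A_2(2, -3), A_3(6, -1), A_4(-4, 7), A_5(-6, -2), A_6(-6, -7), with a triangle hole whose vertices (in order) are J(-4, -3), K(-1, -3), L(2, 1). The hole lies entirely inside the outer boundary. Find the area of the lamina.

89

Outer boundary:
Apply Gauss's area formula: 2A = Σ (x_i·y_{i+1} − x_{i+1}·y_i), indices taken mod 6.
Cross-terms: 6, 16, 38, 50, 30, 50  ⇒  Σ = 190
Area = |Σ|/2 = 95.
Hole:
Apply the shoelace formula: 2A = Σ (x_i·y_{i+1} − x_{i+1}·y_i), indices taken mod 3.
Σ = (9) + (5) + (-2) = 12
Area = |Σ|/2 = 6.
Net area = 95 − 6 = 89.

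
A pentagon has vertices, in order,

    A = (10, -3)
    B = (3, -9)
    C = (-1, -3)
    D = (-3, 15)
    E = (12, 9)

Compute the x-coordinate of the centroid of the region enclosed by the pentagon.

Apply Gauss's area formula. First the cross-terms c_i = x_i·y_{i+1} − x_{i+1}·y_i:
  -81, -18, -24, -207, -126  ⇒  2A = -456, A = -228.
Then Σ (x_i + x_{i+1})·c_i = -5628, so x̄ = -5628 / (6·(-228)) = 469/114.

469/114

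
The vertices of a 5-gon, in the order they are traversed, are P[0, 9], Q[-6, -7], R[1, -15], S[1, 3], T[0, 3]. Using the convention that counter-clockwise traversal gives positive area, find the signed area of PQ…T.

86

Apply Gauss's area formula: 2A = Σ (x_i·y_{i+1} − x_{i+1}·y_i), indices taken mod 5.
P→Q: (0)(-7) − (-6)(9) = 54
Q→R: (-6)(-15) − (1)(-7) = 97
R→S: (1)(3) − (1)(-15) = 18
S→T: (1)(3) − (0)(3) = 3
T→P: (0)(9) − (0)(3) = 0
Σ = 172
Signed area = Σ/2 = 86 (positive ⇒ counter-clockwise traversal).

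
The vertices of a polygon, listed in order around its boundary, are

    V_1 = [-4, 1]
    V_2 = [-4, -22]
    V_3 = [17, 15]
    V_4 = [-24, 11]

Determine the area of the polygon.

486.5

Apply the shoelace formula: 2A = Σ (x_i·y_{i+1} − x_{i+1}·y_i), indices taken mod 4.
Σ = (92) + (314) + (547) + (20) = 973
Area = |Σ|/2 = 486.5.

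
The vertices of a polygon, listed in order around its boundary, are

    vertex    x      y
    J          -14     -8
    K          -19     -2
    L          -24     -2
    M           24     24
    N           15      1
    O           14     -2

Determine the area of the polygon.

Σ = (-124) + (-10) + (-528) + (-336) + (-44) + (-140) = -1182
Area = |Σ|/2 = 591.

591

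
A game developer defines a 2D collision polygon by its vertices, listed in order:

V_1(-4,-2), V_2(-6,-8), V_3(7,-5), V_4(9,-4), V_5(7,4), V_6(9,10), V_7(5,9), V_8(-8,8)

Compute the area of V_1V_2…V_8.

Apply the shoelace formula: 2A = Σ (x_i·y_{i+1} − x_{i+1}·y_i), indices taken mod 8.
Σ = (20) + (86) + (17) + (64) + (34) + (31) + (112) + (48) = 412
Area = |Σ|/2 = 206.

206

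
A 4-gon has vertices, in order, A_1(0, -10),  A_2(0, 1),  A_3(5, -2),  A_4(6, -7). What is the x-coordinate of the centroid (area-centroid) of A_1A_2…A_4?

Apply Gauss's area formula. First the cross-terms c_i = x_i·y_{i+1} − x_{i+1}·y_i:
  0, -5, -23, -60  ⇒  2A = -88, A = -44.
Then Σ (x_i + x_{i+1})·c_i = -638, so x̄ = -638 / (6·(-44)) = 29/12.

29/12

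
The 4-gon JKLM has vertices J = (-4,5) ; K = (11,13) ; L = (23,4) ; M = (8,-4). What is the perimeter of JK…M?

|JK| = √((15)² + (8)²) = √289 = 17
|KL| = √((12)² + (-9)²) = √225 = 15
|LM| = √((-15)² + (-8)²) = √289 = 17
|MJ| = √((-12)² + (9)²) = √225 = 15
Perimeter = 17 + 15 + 17 + 15 = 64.

64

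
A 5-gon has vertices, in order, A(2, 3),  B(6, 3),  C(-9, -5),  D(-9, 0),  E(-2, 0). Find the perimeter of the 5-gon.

|AB| = √((4)² + (0)²) = √16 = 4
|BC| = √((-15)² + (-8)²) = √289 = 17
|CD| = √((0)² + (5)²) = √25 = 5
|DE| = √((7)² + (0)²) = √49 = 7
|EA| = √((4)² + (3)²) = √25 = 5
Perimeter = 4 + 17 + 5 + 7 + 5 = 38.

38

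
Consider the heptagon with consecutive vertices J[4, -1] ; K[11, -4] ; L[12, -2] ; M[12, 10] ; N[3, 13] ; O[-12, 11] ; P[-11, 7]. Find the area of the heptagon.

Apply the surveyor's formula: 2A = Σ (x_i·y_{i+1} − x_{i+1}·y_i), indices taken mod 7.
Σ = (-5) + (26) + (144) + (126) + (189) + (37) + (-17) = 500
Area = |Σ|/2 = 250.

250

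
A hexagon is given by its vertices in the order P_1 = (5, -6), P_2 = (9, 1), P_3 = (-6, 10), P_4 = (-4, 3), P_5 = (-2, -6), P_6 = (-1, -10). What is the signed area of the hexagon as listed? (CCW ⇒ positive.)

Apply the shoelace (surveyor's) formula: 2A = Σ (x_i·y_{i+1} − x_{i+1}·y_i), indices taken mod 6.
Cross-terms: 59, 96, 22, 30, 14, 56  ⇒  Σ = 277
Signed area = Σ/2 = 138.5 (positive ⇒ counter-clockwise traversal).

138.5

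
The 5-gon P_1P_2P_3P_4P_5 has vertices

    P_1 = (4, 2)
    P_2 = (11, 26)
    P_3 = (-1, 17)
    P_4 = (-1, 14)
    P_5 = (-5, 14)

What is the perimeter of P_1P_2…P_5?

|P_1P_2| = √((7)² + (24)²) = √625 = 25
|P_2P_3| = √((-12)² + (-9)²) = √225 = 15
|P_3P_4| = √((0)² + (-3)²) = √9 = 3
|P_4P_5| = √((-4)² + (0)²) = √16 = 4
|P_5P_1| = √((9)² + (-12)²) = √225 = 15
Perimeter = 25 + 15 + 3 + 4 + 15 = 62.

62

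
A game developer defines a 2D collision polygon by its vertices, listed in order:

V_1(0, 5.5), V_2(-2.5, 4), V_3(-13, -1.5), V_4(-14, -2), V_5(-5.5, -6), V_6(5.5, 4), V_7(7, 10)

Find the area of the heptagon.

Apply the shoelace formula: 2A = Σ (x_i·y_{i+1} − x_{i+1}·y_i), indices taken mod 7.
Σ = (13.75) + (55.75) + (5) + (73) + (11) + (27) + (38.5) = 224
Area = |Σ|/2 = 112.

112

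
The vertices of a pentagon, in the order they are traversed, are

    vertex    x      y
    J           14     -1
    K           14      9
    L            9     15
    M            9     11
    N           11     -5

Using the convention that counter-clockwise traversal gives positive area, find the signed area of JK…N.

Σ = (140) + (129) + (-36) + (-166) + (59) = 126
Signed area = Σ/2 = 63 (positive ⇒ counter-clockwise traversal).

63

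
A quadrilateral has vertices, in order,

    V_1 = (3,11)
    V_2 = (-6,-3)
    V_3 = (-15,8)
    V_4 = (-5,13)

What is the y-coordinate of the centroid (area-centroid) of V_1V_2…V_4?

Apply the shoelace (surveyor's) formula. First the cross-terms c_i = x_i·y_{i+1} − x_{i+1}·y_i:
  57, -93, -155, -94  ⇒  2A = -285, A = -142.5.
Then Σ (y_i + y_{i+1})·c_i = -5520, so ȳ = -5520 / (6·(-142.5)) = 368/57.

368/57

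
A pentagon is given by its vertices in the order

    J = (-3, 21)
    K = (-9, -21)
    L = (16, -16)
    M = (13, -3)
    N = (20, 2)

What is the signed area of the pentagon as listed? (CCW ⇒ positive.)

702

Apply the surveyor's formula: 2A = Σ (x_i·y_{i+1} − x_{i+1}·y_i), indices taken mod 5.
Σ = (252) + (480) + (160) + (86) + (426) = 1404
Signed area = Σ/2 = 702 (positive ⇒ counter-clockwise traversal).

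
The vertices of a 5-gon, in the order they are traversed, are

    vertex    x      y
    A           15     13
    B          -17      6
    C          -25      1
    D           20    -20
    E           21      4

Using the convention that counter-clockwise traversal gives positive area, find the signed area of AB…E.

Apply Gauss's area formula: 2A = Σ (x_i·y_{i+1} − x_{i+1}·y_i), indices taken mod 5.
Σ = (311) + (133) + (480) + (500) + (213) = 1637
Signed area = Σ/2 = 818.5 (positive ⇒ counter-clockwise traversal).

818.5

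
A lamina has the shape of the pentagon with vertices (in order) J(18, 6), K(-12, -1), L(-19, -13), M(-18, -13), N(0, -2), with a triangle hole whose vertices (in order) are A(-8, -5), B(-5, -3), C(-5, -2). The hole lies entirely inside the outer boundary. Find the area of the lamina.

Outer boundary:
Apply Gauss's area formula: 2A = Σ (x_i·y_{i+1} − x_{i+1}·y_i), indices taken mod 5.
Σ = (54) + (137) + (13) + (36) + (36) = 276
Area = |Σ|/2 = 138.
Hole:
Apply the surveyor's formula: 2A = Σ (x_i·y_{i+1} − x_{i+1}·y_i), indices taken mod 3.
Cross-terms: -1, -5, 9  ⇒  Σ = 3
Area = |Σ|/2 = 1.5.
Net area = 138 − 1.5 = 136.5.

136.5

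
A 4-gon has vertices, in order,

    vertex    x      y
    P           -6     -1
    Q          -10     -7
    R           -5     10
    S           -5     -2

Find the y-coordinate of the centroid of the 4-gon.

16/15

Apply the shoelace (surveyor's) formula. First the cross-terms c_i = x_i·y_{i+1} − x_{i+1}·y_i:
  32, -135, 60, -7  ⇒  2A = -50, A = -25.
Then Σ (y_i + y_{i+1})·c_i = -160, so ȳ = -160 / (6·(-25)) = 16/15.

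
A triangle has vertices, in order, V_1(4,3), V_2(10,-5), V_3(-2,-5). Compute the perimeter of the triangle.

|V_1V_2| = √((6)² + (-8)²) = √100 = 10
|V_2V_3| = √((-12)² + (0)²) = √144 = 12
|V_3V_1| = √((6)² + (8)²) = √100 = 10
Perimeter = 10 + 12 + 10 = 32.

32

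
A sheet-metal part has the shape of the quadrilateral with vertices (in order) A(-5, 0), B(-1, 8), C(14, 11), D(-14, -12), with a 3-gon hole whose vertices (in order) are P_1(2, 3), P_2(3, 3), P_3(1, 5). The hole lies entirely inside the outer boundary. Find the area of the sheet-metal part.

Outer boundary:
Apply the shoelace (surveyor's) formula: 2A = Σ (x_i·y_{i+1} − x_{i+1}·y_i), indices taken mod 4.
Σ = (-40) + (-123) + (-14) + (-60) = -237
Area = |Σ|/2 = 118.5.
Hole:
Apply the shoelace formula: 2A = Σ (x_i·y_{i+1} − x_{i+1}·y_i), indices taken mod 3.
Σ = (-3) + (12) + (-7) = 2
Area = |Σ|/2 = 1.
Net area = 118.5 − 1 = 117.5.

117.5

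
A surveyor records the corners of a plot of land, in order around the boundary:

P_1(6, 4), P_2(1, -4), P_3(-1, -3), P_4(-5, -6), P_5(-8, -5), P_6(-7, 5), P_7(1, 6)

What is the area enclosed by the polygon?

110.5

Σ = (-28) + (-7) + (-9) + (-23) + (-75) + (-47) + (-32) = -221
Area = |Σ|/2 = 110.5.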